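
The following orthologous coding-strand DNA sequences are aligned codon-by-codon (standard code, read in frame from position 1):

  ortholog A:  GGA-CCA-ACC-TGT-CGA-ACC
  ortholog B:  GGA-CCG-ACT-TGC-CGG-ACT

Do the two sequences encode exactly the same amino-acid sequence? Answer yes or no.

yes

Codon 1: GGA Gly / GGA Gly — identical.
Codon 2: CCA Pro / CCG Pro — synonymous.
Codon 3: ACC Thr / ACT Thr — synonymous.
Codon 4: TGT Cys / TGC Cys — synonymous.
Codon 5: CGA Arg / CGG Arg — synonymous.
Codon 6: ACC Thr / ACT Thr — synonymous.
Nonsynonymous differences: 0 → same protein.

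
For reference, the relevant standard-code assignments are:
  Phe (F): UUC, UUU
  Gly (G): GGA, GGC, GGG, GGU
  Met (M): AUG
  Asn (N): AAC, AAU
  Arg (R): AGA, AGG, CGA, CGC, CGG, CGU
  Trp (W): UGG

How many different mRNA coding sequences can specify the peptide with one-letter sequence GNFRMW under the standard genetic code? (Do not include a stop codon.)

Gly: 4 codons.
Asn: 2 codons.
Phe: 2 codons.
Arg: 6 codons.
Met: 1 codon.
Trp: 1 codon.
4 × 2 × 2 × 6 × 1 × 1 = 96.

96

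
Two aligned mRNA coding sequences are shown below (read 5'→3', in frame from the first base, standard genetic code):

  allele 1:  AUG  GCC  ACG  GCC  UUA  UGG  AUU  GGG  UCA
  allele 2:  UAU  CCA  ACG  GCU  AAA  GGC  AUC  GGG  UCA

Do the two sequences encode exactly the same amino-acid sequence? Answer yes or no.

no

Codon 1: AUG Met / UAU Tyr — nonsynonymous.
Codon 2: GCC Ala / CCA Pro — nonsynonymous.
Codon 3: ACG Thr / ACG Thr — identical.
Codon 4: GCC Ala / GCU Ala — synonymous.
Codon 5: UUA Leu / AAA Lys — nonsynonymous.
Codon 6: UGG Trp / GGC Gly — nonsynonymous.
Codon 7: AUU Ile / AUC Ile — synonymous.
Codon 8: GGG Gly / GGG Gly — identical.
Codon 9: UCA Ser / UCA Ser — identical.
Nonsynonymous differences: 4 → different protein.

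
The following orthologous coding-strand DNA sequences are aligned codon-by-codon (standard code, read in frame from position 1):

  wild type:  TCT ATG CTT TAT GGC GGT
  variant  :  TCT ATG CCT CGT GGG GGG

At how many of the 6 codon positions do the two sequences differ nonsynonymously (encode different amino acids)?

2

Codon 1: TCT Ser / TCT Ser — identical.
Codon 2: ATG Met / ATG Met — identical.
Codon 3: CTT Leu / CCT Pro — nonsynonymous.
Codon 4: TAT Tyr / CGT Arg — nonsynonymous.
Codon 5: GGC Gly / GGG Gly — synonymous.
Codon 6: GGT Gly / GGG Gly — synonymous.
Nonsynonymous differences: 2.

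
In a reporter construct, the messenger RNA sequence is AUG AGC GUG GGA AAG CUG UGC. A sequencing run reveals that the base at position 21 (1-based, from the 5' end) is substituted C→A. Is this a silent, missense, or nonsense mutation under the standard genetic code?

Position 21 falls in codon 7: UGC → Cys.
After the substitution the codon is UGA → Stop.
The new codon is a stop codon, so this is a nonsense mutation.

nonsense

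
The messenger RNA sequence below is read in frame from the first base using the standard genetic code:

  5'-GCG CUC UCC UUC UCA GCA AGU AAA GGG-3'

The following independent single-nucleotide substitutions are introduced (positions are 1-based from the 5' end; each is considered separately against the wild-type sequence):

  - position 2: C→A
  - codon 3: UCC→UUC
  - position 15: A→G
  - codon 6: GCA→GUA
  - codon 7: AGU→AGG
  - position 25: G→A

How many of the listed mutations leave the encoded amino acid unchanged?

1

Codon 1: GCG (Ala) → GAG (Glu) — missense.
Codon 3: UCC (Ser) → UUC (Phe) — missense.
Codon 5: UCA (Ser) → UCG (Ser) — synonymous.
Codon 6: GCA (Ala) → GUA (Val) — missense.
Codon 7: AGU (Ser) → AGG (Arg) — missense.
Codon 9: GGG (Gly) → AGG (Arg) — missense.
Synonymous: 1 of 6.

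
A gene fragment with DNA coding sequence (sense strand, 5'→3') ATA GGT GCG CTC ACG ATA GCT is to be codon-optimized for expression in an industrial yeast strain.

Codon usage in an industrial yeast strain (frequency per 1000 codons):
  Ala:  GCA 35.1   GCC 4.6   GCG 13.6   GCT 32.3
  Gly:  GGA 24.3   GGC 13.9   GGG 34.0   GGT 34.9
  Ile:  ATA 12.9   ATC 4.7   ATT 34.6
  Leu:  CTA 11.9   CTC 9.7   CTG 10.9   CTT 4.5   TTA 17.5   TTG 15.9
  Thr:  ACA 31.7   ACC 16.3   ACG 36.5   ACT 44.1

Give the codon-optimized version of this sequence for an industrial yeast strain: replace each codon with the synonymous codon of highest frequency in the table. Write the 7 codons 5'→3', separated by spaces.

Codon 1 (Ile): best is ATT at 34.6.
Codon 2 (Gly): best is GGT at 34.9.
Codon 3 (Ala): best is GCA at 35.1.
Codon 4 (Leu): best is TTA at 17.5.
Codon 5 (Thr): best is ACT at 44.1.
Codon 6 (Ile): best is ATT at 34.6.
Codon 7 (Ala): best is GCA at 35.1.

ATT GGT GCA TTA ACT ATT GCA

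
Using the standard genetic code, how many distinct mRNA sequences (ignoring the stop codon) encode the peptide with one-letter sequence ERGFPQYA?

6144

Glu: 2 codons.
Arg: 6 codons.
Gly: 4 codons.
Phe: 2 codons.
Pro: 4 codons.
Gln: 2 codons.
Tyr: 2 codons.
Ala: 4 codons.
2 × 6 × 4 × 2 × 4 × 2 × 2 × 4 = 6144.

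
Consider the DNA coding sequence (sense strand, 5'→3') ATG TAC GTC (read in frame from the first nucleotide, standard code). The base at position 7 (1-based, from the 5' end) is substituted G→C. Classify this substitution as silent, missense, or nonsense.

Position 7 falls in codon 3: GTC → Val.
After the substitution the codon is CTC → Leu.
Val ≠ Leu, so this is a missense mutation.

missense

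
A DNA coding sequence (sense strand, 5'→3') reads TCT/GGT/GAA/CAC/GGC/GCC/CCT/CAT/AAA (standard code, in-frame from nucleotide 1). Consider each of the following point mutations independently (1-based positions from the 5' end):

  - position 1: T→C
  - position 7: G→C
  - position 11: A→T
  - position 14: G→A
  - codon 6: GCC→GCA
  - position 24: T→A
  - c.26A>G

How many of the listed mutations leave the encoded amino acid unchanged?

1

Codon 1: TCT (Ser) → CCT (Pro) — missense.
Codon 3: GAA (Glu) → CAA (Gln) — missense.
Codon 4: CAC (His) → CTC (Leu) — missense.
Codon 5: GGC (Gly) → GAC (Asp) — missense.
Codon 6: GCC (Ala) → GCA (Ala) — synonymous.
Codon 8: CAT (His) → CAA (Gln) — missense.
Codon 9: AAA (Lys) → AGA (Arg) — missense.
Synonymous: 1 of 7.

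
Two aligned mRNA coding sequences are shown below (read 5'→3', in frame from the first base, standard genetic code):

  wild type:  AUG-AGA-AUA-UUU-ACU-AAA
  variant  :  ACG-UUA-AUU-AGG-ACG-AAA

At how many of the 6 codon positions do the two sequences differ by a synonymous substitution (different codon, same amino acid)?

2

Codon 1: AUG Met / ACG Thr — nonsynonymous.
Codon 2: AGA Arg / UUA Leu — nonsynonymous.
Codon 3: AUA Ile / AUU Ile — synonymous.
Codon 4: UUU Phe / AGG Arg — nonsynonymous.
Codon 5: ACU Thr / ACG Thr — synonymous.
Codon 6: AAA Lys / AAA Lys — identical.
Synonymous differences: 2.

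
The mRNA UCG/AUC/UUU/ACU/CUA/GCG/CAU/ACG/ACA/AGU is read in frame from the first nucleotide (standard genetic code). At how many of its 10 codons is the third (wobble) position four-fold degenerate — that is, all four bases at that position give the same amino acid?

6

Codon 1 UCG (Ser): third position 4-fold.
Codon 2 AUC (Ile): third position 3-fold.
Codon 3 UUU (Phe): third position 2-fold.
Codon 4 ACU (Thr): third position 4-fold.
Codon 5 CUA (Leu): third position 4-fold.
Codon 6 GCG (Ala): third position 4-fold.
Codon 7 CAU (His): third position 2-fold.
Codon 8 ACG (Thr): third position 4-fold.
Codon 9 ACA (Thr): third position 4-fold.
Codon 10 AGU (Ser): third position 2-fold.
Four-fold degenerate third positions: 6.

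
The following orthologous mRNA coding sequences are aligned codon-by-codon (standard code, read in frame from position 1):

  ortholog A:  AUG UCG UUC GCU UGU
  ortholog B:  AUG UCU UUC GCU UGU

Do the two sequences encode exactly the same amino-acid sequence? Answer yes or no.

Codon 1: AUG Met / AUG Met — identical.
Codon 2: UCG Ser / UCU Ser — synonymous.
Codon 3: UUC Phe / UUC Phe — identical.
Codon 4: GCU Ala / GCU Ala — identical.
Codon 5: UGU Cys / UGU Cys — identical.
Nonsynonymous differences: 0 → same protein.

yes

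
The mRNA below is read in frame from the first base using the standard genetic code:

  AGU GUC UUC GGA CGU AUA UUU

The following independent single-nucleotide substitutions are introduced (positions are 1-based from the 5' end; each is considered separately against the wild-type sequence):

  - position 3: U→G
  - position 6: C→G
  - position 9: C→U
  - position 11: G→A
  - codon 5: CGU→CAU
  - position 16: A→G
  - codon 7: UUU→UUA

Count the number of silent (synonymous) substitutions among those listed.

2

Codon 1: AGU (Ser) → AGG (Arg) — missense.
Codon 2: GUC (Val) → GUG (Val) — synonymous.
Codon 3: UUC (Phe) → UUU (Phe) — synonymous.
Codon 4: GGA (Gly) → GAA (Glu) — missense.
Codon 5: CGU (Arg) → CAU (His) — missense.
Codon 6: AUA (Ile) → GUA (Val) — missense.
Codon 7: UUU (Phe) → UUA (Leu) — missense.
Synonymous: 2 of 7.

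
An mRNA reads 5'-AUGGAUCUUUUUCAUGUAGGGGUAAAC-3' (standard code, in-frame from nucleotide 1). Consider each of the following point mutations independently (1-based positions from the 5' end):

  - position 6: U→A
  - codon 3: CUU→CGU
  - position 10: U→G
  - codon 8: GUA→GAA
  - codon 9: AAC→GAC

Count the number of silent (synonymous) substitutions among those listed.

0

Codon 2: GAU (Asp) → GAA (Glu) — missense.
Codon 3: CUU (Leu) → CGU (Arg) — missense.
Codon 4: UUU (Phe) → GUU (Val) — missense.
Codon 8: GUA (Val) → GAA (Glu) — missense.
Codon 9: AAC (Asn) → GAC (Asp) — missense.
Synonymous: 0 of 5.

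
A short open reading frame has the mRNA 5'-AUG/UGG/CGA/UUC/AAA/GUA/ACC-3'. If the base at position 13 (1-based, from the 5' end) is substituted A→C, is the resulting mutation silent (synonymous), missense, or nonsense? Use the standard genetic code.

missense

Position 13 falls in codon 5: AAA → Lys.
After the substitution the codon is CAA → Gln.
Lys ≠ Gln, so this is a missense mutation.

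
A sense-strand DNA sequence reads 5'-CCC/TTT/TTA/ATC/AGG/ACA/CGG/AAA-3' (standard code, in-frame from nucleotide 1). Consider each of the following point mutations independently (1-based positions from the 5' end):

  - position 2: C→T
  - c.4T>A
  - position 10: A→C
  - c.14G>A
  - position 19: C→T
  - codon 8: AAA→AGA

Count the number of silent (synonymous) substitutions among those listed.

0

Codon 1: CCC (Pro) → CTC (Leu) — missense.
Codon 2: TTT (Phe) → ATT (Ile) — missense.
Codon 4: ATC (Ile) → CTC (Leu) — missense.
Codon 5: AGG (Arg) → AAG (Lys) — missense.
Codon 7: CGG (Arg) → TGG (Trp) — missense.
Codon 8: AAA (Lys) → AGA (Arg) — missense.
Synonymous: 0 of 6.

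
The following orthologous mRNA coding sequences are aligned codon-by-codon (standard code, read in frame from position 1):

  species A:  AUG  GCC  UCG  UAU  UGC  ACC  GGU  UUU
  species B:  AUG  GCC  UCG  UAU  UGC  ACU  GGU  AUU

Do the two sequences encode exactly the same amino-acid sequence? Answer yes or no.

no

Codon 1: AUG Met / AUG Met — identical.
Codon 2: GCC Ala / GCC Ala — identical.
Codon 3: UCG Ser / UCG Ser — identical.
Codon 4: UAU Tyr / UAU Tyr — identical.
Codon 5: UGC Cys / UGC Cys — identical.
Codon 6: ACC Thr / ACU Thr — synonymous.
Codon 7: GGU Gly / GGU Gly — identical.
Codon 8: UUU Phe / AUU Ile — nonsynonymous.
Nonsynonymous differences: 1 → different protein.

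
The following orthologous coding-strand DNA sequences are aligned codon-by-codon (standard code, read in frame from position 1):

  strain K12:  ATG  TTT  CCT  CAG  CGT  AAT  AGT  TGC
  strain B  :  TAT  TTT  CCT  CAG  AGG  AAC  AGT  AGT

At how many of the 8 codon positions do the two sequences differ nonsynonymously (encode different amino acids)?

Codon 1: ATG Met / TAT Tyr — nonsynonymous.
Codon 2: TTT Phe / TTT Phe — identical.
Codon 3: CCT Pro / CCT Pro — identical.
Codon 4: CAG Gln / CAG Gln — identical.
Codon 5: CGT Arg / AGG Arg — synonymous.
Codon 6: AAT Asn / AAC Asn — synonymous.
Codon 7: AGT Ser / AGT Ser — identical.
Codon 8: TGC Cys / AGT Ser — nonsynonymous.
Nonsynonymous differences: 2.

2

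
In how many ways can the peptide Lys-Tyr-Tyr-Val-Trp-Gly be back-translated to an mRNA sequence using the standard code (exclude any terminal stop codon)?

128

Lys: 2 codons.
Tyr: 2 codons.
Tyr: 2 codons.
Val: 4 codons.
Trp: 1 codon.
Gly: 4 codons.
2 × 2 × 2 × 4 × 1 × 4 = 128.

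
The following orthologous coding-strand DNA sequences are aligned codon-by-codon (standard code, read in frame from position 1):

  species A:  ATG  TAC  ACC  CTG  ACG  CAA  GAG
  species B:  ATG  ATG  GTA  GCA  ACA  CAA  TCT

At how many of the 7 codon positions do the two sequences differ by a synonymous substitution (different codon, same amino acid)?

Codon 1: ATG Met / ATG Met — identical.
Codon 2: TAC Tyr / ATG Met — nonsynonymous.
Codon 3: ACC Thr / GTA Val — nonsynonymous.
Codon 4: CTG Leu / GCA Ala — nonsynonymous.
Codon 5: ACG Thr / ACA Thr — synonymous.
Codon 6: CAA Gln / CAA Gln — identical.
Codon 7: GAG Glu / TCT Ser — nonsynonymous.
Synonymous differences: 1.

1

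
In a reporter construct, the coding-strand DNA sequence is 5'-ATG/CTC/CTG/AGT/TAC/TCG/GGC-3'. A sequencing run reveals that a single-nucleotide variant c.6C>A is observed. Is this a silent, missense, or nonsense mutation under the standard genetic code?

Position 6 falls in codon 2: CTC → Leu.
After the substitution the codon is CTA → Leu.
Both encode Leu, so the change is synonymous.

silent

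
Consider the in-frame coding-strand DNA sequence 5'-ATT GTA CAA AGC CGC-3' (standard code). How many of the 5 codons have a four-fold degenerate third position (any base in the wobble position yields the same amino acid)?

2

Codon 1 ATT (Ile): third position 3-fold.
Codon 2 GTA (Val): third position 4-fold.
Codon 3 CAA (Gln): third position 2-fold.
Codon 4 AGC (Ser): third position 2-fold.
Codon 5 CGC (Arg): third position 4-fold.
Four-fold degenerate third positions: 2.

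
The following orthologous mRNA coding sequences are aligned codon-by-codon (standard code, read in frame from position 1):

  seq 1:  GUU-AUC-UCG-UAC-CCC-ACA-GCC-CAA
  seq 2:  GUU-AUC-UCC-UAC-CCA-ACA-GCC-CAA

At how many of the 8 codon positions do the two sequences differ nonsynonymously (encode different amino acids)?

0

Codon 1: GUU Val / GUU Val — identical.
Codon 2: AUC Ile / AUC Ile — identical.
Codon 3: UCG Ser / UCC Ser — synonymous.
Codon 4: UAC Tyr / UAC Tyr — identical.
Codon 5: CCC Pro / CCA Pro — synonymous.
Codon 6: ACA Thr / ACA Thr — identical.
Codon 7: GCC Ala / GCC Ala — identical.
Codon 8: CAA Gln / CAA Gln — identical.
Nonsynonymous differences: 0.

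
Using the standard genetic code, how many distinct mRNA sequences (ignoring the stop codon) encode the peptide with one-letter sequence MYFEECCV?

Met: 1 codon.
Tyr: 2 codons.
Phe: 2 codons.
Glu: 2 codons.
Glu: 2 codons.
Cys: 2 codons.
Cys: 2 codons.
Val: 4 codons.
1 × 2 × 2 × 2 × 2 × 2 × 2 × 4 = 256.

256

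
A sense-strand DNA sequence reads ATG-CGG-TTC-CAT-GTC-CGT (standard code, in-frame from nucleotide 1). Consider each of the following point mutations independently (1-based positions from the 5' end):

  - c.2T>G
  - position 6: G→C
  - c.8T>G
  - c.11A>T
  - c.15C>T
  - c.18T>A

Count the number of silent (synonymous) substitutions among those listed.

3

Codon 1: ATG (Met) → AGG (Arg) — missense.
Codon 2: CGG (Arg) → CGC (Arg) — synonymous.
Codon 3: TTC (Phe) → TGC (Cys) — missense.
Codon 4: CAT (His) → CTT (Leu) — missense.
Codon 5: GTC (Val) → GTT (Val) — synonymous.
Codon 6: CGT (Arg) → CGA (Arg) — synonymous.
Synonymous: 3 of 6.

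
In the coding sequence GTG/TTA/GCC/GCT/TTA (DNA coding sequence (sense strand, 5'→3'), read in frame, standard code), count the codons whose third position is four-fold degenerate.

3

Codon 1 GTG (Val): third position 4-fold.
Codon 2 TTA (Leu): third position 2-fold.
Codon 3 GCC (Ala): third position 4-fold.
Codon 4 GCT (Ala): third position 4-fold.
Codon 5 TTA (Leu): third position 2-fold.
Four-fold degenerate third positions: 3.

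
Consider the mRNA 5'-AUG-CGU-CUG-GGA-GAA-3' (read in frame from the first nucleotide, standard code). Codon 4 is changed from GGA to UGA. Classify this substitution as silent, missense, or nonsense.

nonsense

Position 10 falls in codon 4: GGA → Gly.
After the substitution the codon is UGA → Stop.
The new codon is a stop codon, so this is a nonsense mutation.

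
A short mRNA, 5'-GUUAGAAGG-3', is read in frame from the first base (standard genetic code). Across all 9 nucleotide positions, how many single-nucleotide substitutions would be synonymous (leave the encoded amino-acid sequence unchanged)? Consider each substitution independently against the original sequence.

Codon 1 (GUU, Val): 3 synonymous substitutions.
Codon 2 (AGA, Arg): 2 synonymous substitutions.
Codon 3 (AGG, Arg): 2 synonymous substitutions.
Total: 3 + 2 + 2 = 7.

7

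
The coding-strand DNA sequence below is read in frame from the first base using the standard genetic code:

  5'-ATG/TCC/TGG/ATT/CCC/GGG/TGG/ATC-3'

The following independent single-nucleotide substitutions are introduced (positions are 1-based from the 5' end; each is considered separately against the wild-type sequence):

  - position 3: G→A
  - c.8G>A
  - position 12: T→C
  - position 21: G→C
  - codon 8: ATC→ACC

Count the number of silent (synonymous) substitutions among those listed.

1

Codon 1: ATG (Met) → ATA (Ile) — missense.
Codon 3: TGG (Trp) → TAG (Stop) — nonsense.
Codon 4: ATT (Ile) → ATC (Ile) — synonymous.
Codon 7: TGG (Trp) → TGC (Cys) — missense.
Codon 8: ATC (Ile) → ACC (Thr) — missense.
Synonymous: 1 of 5.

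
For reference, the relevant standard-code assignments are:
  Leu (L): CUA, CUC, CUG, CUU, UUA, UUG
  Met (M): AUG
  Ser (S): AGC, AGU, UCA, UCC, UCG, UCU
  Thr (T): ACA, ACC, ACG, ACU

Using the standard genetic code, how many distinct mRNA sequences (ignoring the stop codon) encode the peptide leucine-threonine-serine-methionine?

Leu: 6 codons.
Thr: 4 codons.
Ser: 6 codons.
Met: 1 codon.
6 × 4 × 6 × 1 = 144.

144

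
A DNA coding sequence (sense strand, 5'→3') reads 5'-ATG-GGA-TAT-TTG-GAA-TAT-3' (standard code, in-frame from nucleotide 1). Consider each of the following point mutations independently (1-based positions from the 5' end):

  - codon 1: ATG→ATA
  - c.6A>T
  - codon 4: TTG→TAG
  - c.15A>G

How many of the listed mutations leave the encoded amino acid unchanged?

2

Codon 1: ATG (Met) → ATA (Ile) — missense.
Codon 2: GGA (Gly) → GGT (Gly) — synonymous.
Codon 4: TTG (Leu) → TAG (Stop) — nonsense.
Codon 5: GAA (Glu) → GAG (Glu) — synonymous.
Synonymous: 2 of 4.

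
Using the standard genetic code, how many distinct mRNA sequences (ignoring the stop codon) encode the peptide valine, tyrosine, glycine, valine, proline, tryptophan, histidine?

1024

Val: 4 codons.
Tyr: 2 codons.
Gly: 4 codons.
Val: 4 codons.
Pro: 4 codons.
Trp: 1 codon.
His: 2 codons.
4 × 2 × 4 × 4 × 4 × 1 × 2 = 1024.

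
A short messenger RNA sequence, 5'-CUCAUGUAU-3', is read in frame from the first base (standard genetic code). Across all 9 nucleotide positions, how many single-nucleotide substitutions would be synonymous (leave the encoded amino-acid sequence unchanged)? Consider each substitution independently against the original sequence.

Codon 1 (CUC, Leu): 3 synonymous substitutions.
Codon 2 (AUG, Met): 0 synonymous substitutions.
Codon 3 (UAU, Tyr): 1 synonymous substitution.
Total: 3 + 0 + 1 = 4.

4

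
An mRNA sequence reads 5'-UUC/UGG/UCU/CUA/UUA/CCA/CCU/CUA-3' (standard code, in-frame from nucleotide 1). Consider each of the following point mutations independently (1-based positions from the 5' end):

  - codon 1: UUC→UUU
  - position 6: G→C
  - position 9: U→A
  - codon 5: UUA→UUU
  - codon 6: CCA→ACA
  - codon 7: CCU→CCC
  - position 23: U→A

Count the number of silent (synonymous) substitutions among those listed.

3

Codon 1: UUC (Phe) → UUU (Phe) — synonymous.
Codon 2: UGG (Trp) → UGC (Cys) — missense.
Codon 3: UCU (Ser) → UCA (Ser) — synonymous.
Codon 5: UUA (Leu) → UUU (Phe) — missense.
Codon 6: CCA (Pro) → ACA (Thr) — missense.
Codon 7: CCU (Pro) → CCC (Pro) — synonymous.
Codon 8: CUA (Leu) → CAA (Gln) — missense.
Synonymous: 3 of 7.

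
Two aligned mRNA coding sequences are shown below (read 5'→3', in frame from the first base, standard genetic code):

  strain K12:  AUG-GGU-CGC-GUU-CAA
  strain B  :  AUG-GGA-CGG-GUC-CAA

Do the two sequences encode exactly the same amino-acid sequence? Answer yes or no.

Codon 1: AUG Met / AUG Met — identical.
Codon 2: GGU Gly / GGA Gly — synonymous.
Codon 3: CGC Arg / CGG Arg — synonymous.
Codon 4: GUU Val / GUC Val — synonymous.
Codon 5: CAA Gln / CAA Gln — identical.
Nonsynonymous differences: 0 → same protein.

yes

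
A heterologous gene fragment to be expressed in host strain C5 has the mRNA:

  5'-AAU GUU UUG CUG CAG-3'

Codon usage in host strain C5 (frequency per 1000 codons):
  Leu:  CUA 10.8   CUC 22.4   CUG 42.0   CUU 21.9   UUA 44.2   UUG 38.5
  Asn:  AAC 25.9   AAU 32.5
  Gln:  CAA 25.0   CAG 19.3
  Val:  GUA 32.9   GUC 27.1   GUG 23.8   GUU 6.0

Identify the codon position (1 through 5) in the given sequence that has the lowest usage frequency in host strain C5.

2

Codon 1 AAU (Asn): 32.5 per 1000.
Codon 2 GUU (Val): 6.0 per 1000.
Codon 3 UUG (Leu): 38.5 per 1000.
Codon 4 CUG (Leu): 42.0 per 1000.
Codon 5 CAG (Gln): 19.3 per 1000.
Lowest frequency is 6.0 at codon 2.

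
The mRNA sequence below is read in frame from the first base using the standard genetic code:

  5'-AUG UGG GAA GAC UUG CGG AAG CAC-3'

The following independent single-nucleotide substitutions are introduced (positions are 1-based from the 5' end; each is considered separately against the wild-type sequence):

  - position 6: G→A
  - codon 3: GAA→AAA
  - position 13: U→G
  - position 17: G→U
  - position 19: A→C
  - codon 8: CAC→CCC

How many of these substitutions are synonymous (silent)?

0

Codon 2: UGG (Trp) → UGA (Stop) — nonsense.
Codon 3: GAA (Glu) → AAA (Lys) — missense.
Codon 5: UUG (Leu) → GUG (Val) — missense.
Codon 6: CGG (Arg) → CUG (Leu) — missense.
Codon 7: AAG (Lys) → CAG (Gln) — missense.
Codon 8: CAC (His) → CCC (Pro) — missense.
Synonymous: 0 of 6.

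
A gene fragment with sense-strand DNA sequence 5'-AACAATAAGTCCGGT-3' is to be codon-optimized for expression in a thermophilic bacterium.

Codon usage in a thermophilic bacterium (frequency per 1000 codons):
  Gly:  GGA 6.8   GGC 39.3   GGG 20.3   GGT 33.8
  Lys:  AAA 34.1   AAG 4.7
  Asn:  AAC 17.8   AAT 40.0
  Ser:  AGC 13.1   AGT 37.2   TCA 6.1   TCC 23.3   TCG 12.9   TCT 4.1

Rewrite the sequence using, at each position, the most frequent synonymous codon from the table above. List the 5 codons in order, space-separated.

AAT AAT AAA AGT GGC

Codon 1 (Asn): best is AAT at 40.0.
Codon 2 (Asn): best is AAT at 40.0.
Codon 3 (Lys): best is AAA at 34.1.
Codon 4 (Ser): best is AGT at 37.2.
Codon 5 (Gly): best is GGC at 39.3.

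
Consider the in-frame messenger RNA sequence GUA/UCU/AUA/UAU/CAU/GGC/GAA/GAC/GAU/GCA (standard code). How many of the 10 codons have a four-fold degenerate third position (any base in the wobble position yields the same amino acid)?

4

Codon 1 GUA (Val): third position 4-fold.
Codon 2 UCU (Ser): third position 4-fold.
Codon 3 AUA (Ile): third position 3-fold.
Codon 4 UAU (Tyr): third position 2-fold.
Codon 5 CAU (His): third position 2-fold.
Codon 6 GGC (Gly): third position 4-fold.
Codon 7 GAA (Glu): third position 2-fold.
Codon 8 GAC (Asp): third position 2-fold.
Codon 9 GAU (Asp): third position 2-fold.
Codon 10 GCA (Ala): third position 4-fold.
Four-fold degenerate third positions: 4.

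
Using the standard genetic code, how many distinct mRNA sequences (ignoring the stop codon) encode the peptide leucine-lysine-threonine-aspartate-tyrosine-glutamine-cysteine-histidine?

1536

Leu: 6 codons.
Lys: 2 codons.
Thr: 4 codons.
Asp: 2 codons.
Tyr: 2 codons.
Gln: 2 codons.
Cys: 2 codons.
His: 2 codons.
6 × 2 × 4 × 2 × 2 × 2 × 2 × 2 = 1536.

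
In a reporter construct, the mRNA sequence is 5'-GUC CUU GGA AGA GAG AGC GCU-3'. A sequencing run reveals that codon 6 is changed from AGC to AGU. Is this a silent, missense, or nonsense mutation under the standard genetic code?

Position 18 falls in codon 6: AGC → Ser.
After the substitution the codon is AGU → Ser.
Both encode Ser, so the change is synonymous.

silent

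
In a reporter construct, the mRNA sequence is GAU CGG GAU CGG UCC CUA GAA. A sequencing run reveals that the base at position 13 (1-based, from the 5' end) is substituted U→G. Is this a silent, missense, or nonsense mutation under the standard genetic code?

missense

Position 13 falls in codon 5: UCC → Ser.
After the substitution the codon is GCC → Ala.
Ser ≠ Ala, so this is a missense mutation.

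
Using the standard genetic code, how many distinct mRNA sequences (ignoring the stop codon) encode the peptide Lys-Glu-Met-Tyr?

Lys: 2 codons.
Glu: 2 codons.
Met: 1 codon.
Tyr: 2 codons.
2 × 2 × 1 × 2 = 8.

8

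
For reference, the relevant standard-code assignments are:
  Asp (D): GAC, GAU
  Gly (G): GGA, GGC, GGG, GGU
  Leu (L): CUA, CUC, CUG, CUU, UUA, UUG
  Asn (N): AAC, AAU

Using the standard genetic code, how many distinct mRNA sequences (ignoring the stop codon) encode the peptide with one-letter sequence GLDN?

96

Gly: 4 codons.
Leu: 6 codons.
Asp: 2 codons.
Asn: 2 codons.
4 × 6 × 2 × 2 = 96.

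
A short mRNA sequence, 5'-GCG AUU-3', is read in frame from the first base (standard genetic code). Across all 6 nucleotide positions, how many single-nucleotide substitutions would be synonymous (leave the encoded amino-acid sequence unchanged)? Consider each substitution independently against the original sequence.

Codon 1 (GCG, Ala): 3 synonymous substitutions.
Codon 2 (AUU, Ile): 2 synonymous substitutions.
Total: 3 + 2 = 5.

5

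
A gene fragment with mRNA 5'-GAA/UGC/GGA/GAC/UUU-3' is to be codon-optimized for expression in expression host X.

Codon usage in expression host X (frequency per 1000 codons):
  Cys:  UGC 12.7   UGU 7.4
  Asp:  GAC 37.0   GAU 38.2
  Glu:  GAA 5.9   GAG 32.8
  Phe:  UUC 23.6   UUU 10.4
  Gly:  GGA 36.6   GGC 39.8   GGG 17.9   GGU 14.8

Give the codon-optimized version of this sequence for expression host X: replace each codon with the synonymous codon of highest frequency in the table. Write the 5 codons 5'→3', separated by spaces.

GAG UGC GGC GAU UUC

Codon 1 (Glu): best is GAG at 32.8.
Codon 2 (Cys): best is UGC at 12.7.
Codon 3 (Gly): best is GGC at 39.8.
Codon 4 (Asp): best is GAU at 38.2.
Codon 5 (Phe): best is UUC at 23.6.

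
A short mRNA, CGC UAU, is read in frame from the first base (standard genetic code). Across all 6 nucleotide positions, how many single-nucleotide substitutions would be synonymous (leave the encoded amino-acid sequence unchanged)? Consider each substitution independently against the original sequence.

4

Codon 1 (CGC, Arg): 3 synonymous substitutions.
Codon 2 (UAU, Tyr): 1 synonymous substitution.
Total: 3 + 1 = 4.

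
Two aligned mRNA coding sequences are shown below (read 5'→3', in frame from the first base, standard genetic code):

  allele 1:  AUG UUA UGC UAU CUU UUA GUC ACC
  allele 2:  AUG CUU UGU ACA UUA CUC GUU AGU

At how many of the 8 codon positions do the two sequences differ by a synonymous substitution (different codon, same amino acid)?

Codon 1: AUG Met / AUG Met — identical.
Codon 2: UUA Leu / CUU Leu — synonymous.
Codon 3: UGC Cys / UGU Cys — synonymous.
Codon 4: UAU Tyr / ACA Thr — nonsynonymous.
Codon 5: CUU Leu / UUA Leu — synonymous.
Codon 6: UUA Leu / CUC Leu — synonymous.
Codon 7: GUC Val / GUU Val — synonymous.
Codon 8: ACC Thr / AGU Ser — nonsynonymous.
Synonymous differences: 5.

5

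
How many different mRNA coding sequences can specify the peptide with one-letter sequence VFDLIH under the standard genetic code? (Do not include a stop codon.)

Val: 4 codons.
Phe: 2 codons.
Asp: 2 codons.
Leu: 6 codons.
Ile: 3 codons.
His: 2 codons.
4 × 2 × 2 × 6 × 3 × 2 = 576.

576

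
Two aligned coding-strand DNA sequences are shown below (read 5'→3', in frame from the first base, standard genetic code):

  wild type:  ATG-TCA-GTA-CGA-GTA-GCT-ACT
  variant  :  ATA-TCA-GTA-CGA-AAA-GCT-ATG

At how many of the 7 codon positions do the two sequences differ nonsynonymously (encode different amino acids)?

3

Codon 1: ATG Met / ATA Ile — nonsynonymous.
Codon 2: TCA Ser / TCA Ser — identical.
Codon 3: GTA Val / GTA Val — identical.
Codon 4: CGA Arg / CGA Arg — identical.
Codon 5: GTA Val / AAA Lys — nonsynonymous.
Codon 6: GCT Ala / GCT Ala — identical.
Codon 7: ACT Thr / ATG Met — nonsynonymous.
Nonsynonymous differences: 3.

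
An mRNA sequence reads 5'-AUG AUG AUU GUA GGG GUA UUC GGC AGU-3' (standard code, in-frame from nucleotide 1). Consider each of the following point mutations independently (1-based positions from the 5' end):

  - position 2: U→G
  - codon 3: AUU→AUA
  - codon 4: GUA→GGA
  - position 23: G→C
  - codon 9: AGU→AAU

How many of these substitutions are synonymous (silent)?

1

Codon 1: AUG (Met) → AGG (Arg) — missense.
Codon 3: AUU (Ile) → AUA (Ile) — synonymous.
Codon 4: GUA (Val) → GGA (Gly) — missense.
Codon 8: GGC (Gly) → GCC (Ala) — missense.
Codon 9: AGU (Ser) → AAU (Asn) — missense.
Synonymous: 1 of 5.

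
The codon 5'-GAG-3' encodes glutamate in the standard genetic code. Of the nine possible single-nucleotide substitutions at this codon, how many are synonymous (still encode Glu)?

1

Position 1: none → 0 synonymous.
Position 2: none → 0 synonymous.
Position 3: GAA → 1 synonymous.
Total: 0 + 0 + 1 = 1.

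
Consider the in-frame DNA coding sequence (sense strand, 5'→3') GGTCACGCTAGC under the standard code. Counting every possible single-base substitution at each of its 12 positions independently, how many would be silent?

8

Codon 1 (GGT, Gly): 3 synonymous substitutions.
Codon 2 (CAC, His): 1 synonymous substitution.
Codon 3 (GCT, Ala): 3 synonymous substitutions.
Codon 4 (AGC, Ser): 1 synonymous substitution.
Total: 3 + 1 + 3 + 1 = 8.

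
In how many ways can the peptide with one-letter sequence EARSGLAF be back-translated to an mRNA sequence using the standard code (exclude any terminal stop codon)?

Glu: 2 codons.
Ala: 4 codons.
Arg: 6 codons.
Ser: 6 codons.
Gly: 4 codons.
Leu: 6 codons.
Ala: 4 codons.
Phe: 2 codons.
2 × 4 × 6 × 6 × 4 × 6 × 4 × 2 = 55296.

55296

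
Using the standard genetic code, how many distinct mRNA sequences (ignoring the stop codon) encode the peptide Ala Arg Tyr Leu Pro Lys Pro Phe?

18432

Ala: 4 codons.
Arg: 6 codons.
Tyr: 2 codons.
Leu: 6 codons.
Pro: 4 codons.
Lys: 2 codons.
Pro: 4 codons.
Phe: 2 codons.
4 × 6 × 2 × 6 × 4 × 2 × 4 × 2 = 18432.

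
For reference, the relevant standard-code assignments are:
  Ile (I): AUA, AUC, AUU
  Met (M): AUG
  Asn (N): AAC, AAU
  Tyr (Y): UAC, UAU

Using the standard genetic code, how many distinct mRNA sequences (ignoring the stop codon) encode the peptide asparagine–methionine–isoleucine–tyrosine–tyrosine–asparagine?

Asn: 2 codons.
Met: 1 codon.
Ile: 3 codons.
Tyr: 2 codons.
Tyr: 2 codons.
Asn: 2 codons.
2 × 1 × 3 × 2 × 2 × 2 = 48.

48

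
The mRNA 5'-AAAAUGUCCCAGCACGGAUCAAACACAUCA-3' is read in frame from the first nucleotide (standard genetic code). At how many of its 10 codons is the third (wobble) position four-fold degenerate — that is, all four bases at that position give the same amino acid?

Codon 1 AAA (Lys): third position 2-fold.
Codon 2 AUG (Met): third position 1-fold.
Codon 3 UCC (Ser): third position 4-fold.
Codon 4 CAG (Gln): third position 2-fold.
Codon 5 CAC (His): third position 2-fold.
Codon 6 GGA (Gly): third position 4-fold.
Codon 7 UCA (Ser): third position 4-fold.
Codon 8 AAC (Asn): third position 2-fold.
Codon 9 ACA (Thr): third position 4-fold.
Codon 10 UCA (Ser): third position 4-fold.
Four-fold degenerate third positions: 5.

5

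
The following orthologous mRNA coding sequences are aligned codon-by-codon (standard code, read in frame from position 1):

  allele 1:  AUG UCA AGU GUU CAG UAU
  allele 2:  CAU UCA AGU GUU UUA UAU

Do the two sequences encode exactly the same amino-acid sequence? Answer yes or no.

no

Codon 1: AUG Met / CAU His — nonsynonymous.
Codon 2: UCA Ser / UCA Ser — identical.
Codon 3: AGU Ser / AGU Ser — identical.
Codon 4: GUU Val / GUU Val — identical.
Codon 5: CAG Gln / UUA Leu — nonsynonymous.
Codon 6: UAU Tyr / UAU Tyr — identical.
Nonsynonymous differences: 2 → different protein.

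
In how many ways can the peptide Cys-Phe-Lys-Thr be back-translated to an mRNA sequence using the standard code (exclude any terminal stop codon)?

32

Cys: 2 codons.
Phe: 2 codons.
Lys: 2 codons.
Thr: 4 codons.
2 × 2 × 2 × 4 = 32.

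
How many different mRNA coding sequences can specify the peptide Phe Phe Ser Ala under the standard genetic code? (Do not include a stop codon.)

96

Phe: 2 codons.
Phe: 2 codons.
Ser: 6 codons.
Ala: 4 codons.
2 × 2 × 6 × 4 = 96.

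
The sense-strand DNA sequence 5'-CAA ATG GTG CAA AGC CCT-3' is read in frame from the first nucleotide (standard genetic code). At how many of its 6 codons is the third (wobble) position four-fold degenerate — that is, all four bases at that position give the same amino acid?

Codon 1 CAA (Gln): third position 2-fold.
Codon 2 ATG (Met): third position 1-fold.
Codon 3 GTG (Val): third position 4-fold.
Codon 4 CAA (Gln): third position 2-fold.
Codon 5 AGC (Ser): third position 2-fold.
Codon 6 CCT (Pro): third position 4-fold.
Four-fold degenerate third positions: 2.

2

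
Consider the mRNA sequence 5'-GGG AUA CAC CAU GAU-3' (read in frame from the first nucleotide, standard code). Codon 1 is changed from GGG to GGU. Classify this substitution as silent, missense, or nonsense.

Position 3 falls in codon 1: GGG → Gly.
After the substitution the codon is GGU → Gly.
Both encode Gly, so the change is synonymous.

silent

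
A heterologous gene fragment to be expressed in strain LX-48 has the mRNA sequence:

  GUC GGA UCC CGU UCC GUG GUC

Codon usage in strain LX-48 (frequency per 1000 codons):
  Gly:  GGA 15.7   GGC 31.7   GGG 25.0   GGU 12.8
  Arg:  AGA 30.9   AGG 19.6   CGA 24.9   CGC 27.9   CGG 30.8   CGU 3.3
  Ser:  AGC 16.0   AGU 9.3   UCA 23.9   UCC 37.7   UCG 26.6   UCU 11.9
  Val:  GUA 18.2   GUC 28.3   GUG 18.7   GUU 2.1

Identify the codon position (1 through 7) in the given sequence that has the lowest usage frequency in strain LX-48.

4

Codon 1 GUC (Val): 28.3 per 1000.
Codon 2 GGA (Gly): 15.7 per 1000.
Codon 3 UCC (Ser): 37.7 per 1000.
Codon 4 CGU (Arg): 3.3 per 1000.
Codon 5 UCC (Ser): 37.7 per 1000.
Codon 6 GUG (Val): 18.7 per 1000.
Codon 7 GUC (Val): 28.3 per 1000.
Lowest frequency is 3.3 at codon 4.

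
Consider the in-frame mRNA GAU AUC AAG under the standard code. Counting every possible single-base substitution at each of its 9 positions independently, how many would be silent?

Codon 1 (GAU, Asp): 1 synonymous substitution.
Codon 2 (AUC, Ile): 2 synonymous substitutions.
Codon 3 (AAG, Lys): 1 synonymous substitution.
Total: 1 + 2 + 1 = 4.

4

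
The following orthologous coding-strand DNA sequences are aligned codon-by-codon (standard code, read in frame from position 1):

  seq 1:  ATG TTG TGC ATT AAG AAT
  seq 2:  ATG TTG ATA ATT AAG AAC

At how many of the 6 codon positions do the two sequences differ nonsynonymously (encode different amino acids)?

1

Codon 1: ATG Met / ATG Met — identical.
Codon 2: TTG Leu / TTG Leu — identical.
Codon 3: TGC Cys / ATA Ile — nonsynonymous.
Codon 4: ATT Ile / ATT Ile — identical.
Codon 5: AAG Lys / AAG Lys — identical.
Codon 6: AAT Asn / AAC Asn — synonymous.
Nonsynonymous differences: 1.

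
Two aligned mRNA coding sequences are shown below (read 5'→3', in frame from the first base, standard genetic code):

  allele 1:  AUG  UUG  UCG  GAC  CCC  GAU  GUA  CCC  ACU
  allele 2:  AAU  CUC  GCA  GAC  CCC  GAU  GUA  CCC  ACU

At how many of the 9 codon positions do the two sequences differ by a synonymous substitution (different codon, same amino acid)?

1

Codon 1: AUG Met / AAU Asn — nonsynonymous.
Codon 2: UUG Leu / CUC Leu — synonymous.
Codon 3: UCG Ser / GCA Ala — nonsynonymous.
Codon 4: GAC Asp / GAC Asp — identical.
Codon 5: CCC Pro / CCC Pro — identical.
Codon 6: GAU Asp / GAU Asp — identical.
Codon 7: GUA Val / GUA Val — identical.
Codon 8: CCC Pro / CCC Pro — identical.
Codon 9: ACU Thr / ACU Thr — identical.
Synonymous differences: 1.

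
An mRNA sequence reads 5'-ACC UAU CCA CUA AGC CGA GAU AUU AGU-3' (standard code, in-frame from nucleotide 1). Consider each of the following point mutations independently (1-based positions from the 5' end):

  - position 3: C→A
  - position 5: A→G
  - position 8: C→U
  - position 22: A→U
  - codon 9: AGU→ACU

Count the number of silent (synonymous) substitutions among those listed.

Codon 1: ACC (Thr) → ACA (Thr) — synonymous.
Codon 2: UAU (Tyr) → UGU (Cys) — missense.
Codon 3: CCA (Pro) → CUA (Leu) — missense.
Codon 8: AUU (Ile) → UUU (Phe) — missense.
Codon 9: AGU (Ser) → ACU (Thr) — missense.
Synonymous: 1 of 5.

1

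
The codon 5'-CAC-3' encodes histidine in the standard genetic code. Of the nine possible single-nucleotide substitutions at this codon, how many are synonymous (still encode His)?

Position 1: none → 0 synonymous.
Position 2: none → 0 synonymous.
Position 3: CAU → 1 synonymous.
Total: 0 + 0 + 1 = 1.

1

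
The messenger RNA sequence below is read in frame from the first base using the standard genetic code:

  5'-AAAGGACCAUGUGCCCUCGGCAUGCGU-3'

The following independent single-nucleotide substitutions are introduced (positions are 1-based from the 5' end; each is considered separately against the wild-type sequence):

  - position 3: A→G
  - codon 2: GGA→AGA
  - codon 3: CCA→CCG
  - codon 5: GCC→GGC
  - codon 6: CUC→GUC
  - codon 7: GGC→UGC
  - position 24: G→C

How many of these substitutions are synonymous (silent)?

2

Codon 1: AAA (Lys) → AAG (Lys) — synonymous.
Codon 2: GGA (Gly) → AGA (Arg) — missense.
Codon 3: CCA (Pro) → CCG (Pro) — synonymous.
Codon 5: GCC (Ala) → GGC (Gly) — missense.
Codon 6: CUC (Leu) → GUC (Val) — missense.
Codon 7: GGC (Gly) → UGC (Cys) — missense.
Codon 8: AUG (Met) → AUC (Ile) — missense.
Synonymous: 2 of 7.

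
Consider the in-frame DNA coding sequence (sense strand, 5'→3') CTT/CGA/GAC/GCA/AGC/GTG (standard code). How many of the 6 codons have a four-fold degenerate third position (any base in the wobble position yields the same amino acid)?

4

Codon 1 CTT (Leu): third position 4-fold.
Codon 2 CGA (Arg): third position 4-fold.
Codon 3 GAC (Asp): third position 2-fold.
Codon 4 GCA (Ala): third position 4-fold.
Codon 5 AGC (Ser): third position 2-fold.
Codon 6 GTG (Val): third position 4-fold.
Four-fold degenerate third positions: 4.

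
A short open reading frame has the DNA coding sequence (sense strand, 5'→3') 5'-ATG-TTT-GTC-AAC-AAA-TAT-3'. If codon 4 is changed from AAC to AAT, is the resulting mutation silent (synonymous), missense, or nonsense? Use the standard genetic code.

Position 12 falls in codon 4: AAC → Asn.
After the substitution the codon is AAT → Asn.
Both encode Asn, so the change is synonymous.

silent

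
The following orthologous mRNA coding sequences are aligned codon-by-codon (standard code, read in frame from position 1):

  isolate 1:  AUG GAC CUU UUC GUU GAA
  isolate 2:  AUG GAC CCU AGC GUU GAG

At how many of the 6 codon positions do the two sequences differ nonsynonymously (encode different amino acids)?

2

Codon 1: AUG Met / AUG Met — identical.
Codon 2: GAC Asp / GAC Asp — identical.
Codon 3: CUU Leu / CCU Pro — nonsynonymous.
Codon 4: UUC Phe / AGC Ser — nonsynonymous.
Codon 5: GUU Val / GUU Val — identical.
Codon 6: GAA Glu / GAG Glu — synonymous.
Nonsynonymous differences: 2.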